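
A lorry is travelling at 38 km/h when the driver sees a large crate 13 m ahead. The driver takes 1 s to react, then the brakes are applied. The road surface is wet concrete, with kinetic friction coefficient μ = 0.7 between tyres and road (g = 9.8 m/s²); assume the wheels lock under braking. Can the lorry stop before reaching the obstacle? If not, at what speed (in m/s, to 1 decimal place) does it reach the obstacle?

38 km/h ÷ 3.6 = 10.5556 m/s.
a = μg = 0.7 × 9.8 = 6.860 m/s².
Reaction distance = 10.5556 × 1 = 10.556 m.
Braking distance needed to stop: v²/(2a) = 111.421 / 13.720 = 8.121 m, so total needed = 10.556 + 8.121 = 18.677 m > 13 m — it cannot stop.
Distance remaining when braking begins: 13 − 10.556 = 2.444 m.
v² = v₀² − 2a·d = 111.421 − 2 × 6.860 × 2.444 = 77.889 m²/s².
v = √77.889 = 8.825 m/s.

No — it strikes the obstacle at 8.8 m/s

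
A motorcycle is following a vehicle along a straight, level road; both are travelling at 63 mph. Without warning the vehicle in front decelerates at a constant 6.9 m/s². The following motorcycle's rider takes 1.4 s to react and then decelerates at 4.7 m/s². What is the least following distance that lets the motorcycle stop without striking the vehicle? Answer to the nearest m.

Minimum gap ≈ 66 m

63 mph × 0.44704 = 28.1635 m/s.
Leader travels v²/(2a_L) = 793.183 / 13.800 = 57.477 m before stopping.
Follower covers v·t_r = 28.1635 × 1.4 = 39.429 m while reacting, then v²/(2a_F) = 793.183 / 9.400 = 84.381 m while braking, for a total of 39.429 + 84.381 = 123.810 m.
Since a_F ≤ a_L and the follower starts braking later, the follower is never slower than the leader, so the closest approach is when both have stopped.
Minimum gap = 123.810 − 57.477 = 66.333 m.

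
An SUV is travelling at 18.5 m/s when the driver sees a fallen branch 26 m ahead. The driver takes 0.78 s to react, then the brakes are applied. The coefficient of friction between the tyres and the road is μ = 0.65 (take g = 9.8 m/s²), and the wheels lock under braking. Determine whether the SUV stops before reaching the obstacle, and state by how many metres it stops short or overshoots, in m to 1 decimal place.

a = μg = 0.65 × 9.8 = 6.370 m/s².
Reaction distance = 18.5000 × 0.78 = 14.430 m.
Braking distance = v²/(2a) = 342.250 / 12.740 = 26.864 m.
Total stopping distance = 14.430 + 26.864 = 41.294 m, vs 26 m available — it cannot stop in time and overshoots by 41.294 − 26 = 15.294 m.

No — it overshoots by 15.3 m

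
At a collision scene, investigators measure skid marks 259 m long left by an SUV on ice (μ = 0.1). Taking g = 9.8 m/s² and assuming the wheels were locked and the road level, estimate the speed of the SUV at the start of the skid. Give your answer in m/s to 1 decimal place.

Initial speed ≈ 22.5 m/s

Deceleration a = μg = 0.1 × 9.8 = 0.980 m/s².
v = √(2a·d) = √(2 × 0.980 × 259) = √507.640 = 22.5309 m/s.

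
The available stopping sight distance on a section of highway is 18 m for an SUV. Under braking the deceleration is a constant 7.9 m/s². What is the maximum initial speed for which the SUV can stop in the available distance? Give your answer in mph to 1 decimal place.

v²/(2a) = d ⇒ v = √(2 × 7.900 × 18) = √284.40 = 16.8642 m/s.
16.8642 m/s ÷ 0.44704 = 37.724 mph.

Maximum speed ≈ 37.7 mph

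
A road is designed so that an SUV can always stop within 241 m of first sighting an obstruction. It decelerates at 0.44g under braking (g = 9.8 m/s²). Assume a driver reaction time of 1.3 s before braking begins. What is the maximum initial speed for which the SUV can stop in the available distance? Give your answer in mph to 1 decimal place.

Maximum speed ≈ 90.2 mph

a = 0.44 × 9.8 = 4.312 m/s².
Stopping distance: v·t_r + v²/(2a) = 241 with t_r = 1.3 s and a = 4.312 m/s².
So v² + 11.211 v − 2078.38 = 0.
Positive root: v = −a·t_r + √((a·t_r)² + 2a·d) = −5.606 + √(31.427 + 2078.38) = 40.3266 m/s.
40.3266 m/s ÷ 0.44704 = 90.208 mph.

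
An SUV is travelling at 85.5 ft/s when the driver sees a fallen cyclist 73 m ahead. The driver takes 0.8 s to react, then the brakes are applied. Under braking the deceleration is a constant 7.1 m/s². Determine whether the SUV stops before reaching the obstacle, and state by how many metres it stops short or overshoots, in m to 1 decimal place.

Yes — it stops 4.3 m short of the obstacle

85.5 ft/s × 0.3048 = 26.0604 m/s.
Reaction distance = 26.0604 × 0.8 = 20.848 m.
Braking distance = v²/(2a) = 679.144 / 14.200 = 47.827 m.
Total stopping distance = 20.848 + 47.827 = 68.675 m, vs 73 m available — it stops with 73 − 68.675 = 4.325 m to spare.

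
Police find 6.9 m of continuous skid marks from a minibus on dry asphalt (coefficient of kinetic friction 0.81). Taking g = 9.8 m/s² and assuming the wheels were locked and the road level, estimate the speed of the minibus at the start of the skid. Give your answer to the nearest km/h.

Deceleration a = μg = 0.81 × 9.8 = 7.938 m/s².
v = √(2a·d) = √(2 × 7.938 × 6.9) = √109.544 = 10.4663 m/s.
= 10.4663 × 3.6 = 37.679 km/h.

Initial speed ≈ 38 km/h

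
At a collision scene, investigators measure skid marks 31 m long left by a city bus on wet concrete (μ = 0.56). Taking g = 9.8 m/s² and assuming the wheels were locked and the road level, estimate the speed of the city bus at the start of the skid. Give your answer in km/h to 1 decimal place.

Initial speed ≈ 66.4 km/h

Deceleration a = μg = 0.56 × 9.8 = 5.488 m/s².
v = √(2a·d) = √(2 × 5.488 × 31) = √340.256 = 18.4460 m/s.
= 18.4460 × 3.6 = 66.406 km/h.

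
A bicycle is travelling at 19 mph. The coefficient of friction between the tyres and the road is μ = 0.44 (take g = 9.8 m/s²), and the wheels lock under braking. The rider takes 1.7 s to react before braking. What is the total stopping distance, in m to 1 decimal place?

Total stopping distance ≈ 22.8 m

19 mph × 0.44704 = 8.4938 m/s.
a = μg = 0.44 × 9.8 = 4.312 m/s².
Reaction distance = v·t_r = 8.4938 × 1.7 = 14.439 m.
Braking distance = v²/(2a) = 8.4938² / (2 × 4.312) = 72.145 / 8.624 = 8.366 m.
Total = 14.439 + 8.366 = 22.805 m.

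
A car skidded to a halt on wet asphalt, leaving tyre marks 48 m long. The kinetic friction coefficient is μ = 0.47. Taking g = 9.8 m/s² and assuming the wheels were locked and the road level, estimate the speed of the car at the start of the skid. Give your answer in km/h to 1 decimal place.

Initial speed ≈ 75.7 km/h

Deceleration a = μg = 0.47 × 9.8 = 4.606 m/s².
v = √(2a·d) = √(2 × 4.606 × 48) = √442.176 = 21.0280 m/s.
= 21.0280 × 3.6 = 75.701 km/h.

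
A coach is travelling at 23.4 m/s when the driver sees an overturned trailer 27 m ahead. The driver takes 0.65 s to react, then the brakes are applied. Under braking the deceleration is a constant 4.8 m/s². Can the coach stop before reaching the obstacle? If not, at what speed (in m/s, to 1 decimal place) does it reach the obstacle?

Reaction distance = 23.4000 × 0.65 = 15.210 m.
Braking distance needed to stop: v²/(2a) = 547.560 / 9.600 = 57.037 m, so total needed = 15.210 + 57.037 = 72.247 m > 27 m — it cannot stop.
Distance remaining when braking begins: 27 − 15.210 = 11.790 m.
v² = v₀² − 2a·d = 547.560 − 2 × 4.800 × 11.790 = 434.376 m²/s².
v = √434.376 = 20.842 m/s.

No — it strikes the obstacle at 20.8 m/s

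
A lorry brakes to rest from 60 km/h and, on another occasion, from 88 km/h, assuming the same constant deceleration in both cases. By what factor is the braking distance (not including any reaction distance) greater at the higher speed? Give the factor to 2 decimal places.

Braking distance d = v²/(2a), so with a fixed, d ∝ v².
Factor = (88/60)² = 1.4667² = 2.1512.

Factor ≈ 2.15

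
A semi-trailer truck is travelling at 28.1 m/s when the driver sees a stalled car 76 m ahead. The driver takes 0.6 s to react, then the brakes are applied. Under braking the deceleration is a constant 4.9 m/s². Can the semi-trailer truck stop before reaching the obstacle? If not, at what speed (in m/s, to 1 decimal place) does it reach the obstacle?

Reaction distance = 28.1000 × 0.6 = 16.860 m.
Braking distance needed to stop: v²/(2a) = 789.610 / 9.800 = 80.572 m, so total needed = 16.860 + 80.572 = 97.432 m > 76 m — it cannot stop.
Distance remaining when braking begins: 76 − 16.860 = 59.140 m.
v² = v₀² − 2a·d = 789.610 − 2 × 4.900 × 59.140 = 210.038 m²/s².
v = √210.038 = 14.493 m/s.

No — it strikes the obstacle at 14.5 m/s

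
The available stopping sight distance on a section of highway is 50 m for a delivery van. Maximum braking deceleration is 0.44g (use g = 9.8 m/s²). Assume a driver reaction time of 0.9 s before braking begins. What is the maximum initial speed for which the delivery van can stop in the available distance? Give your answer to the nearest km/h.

a = 0.44 × 9.8 = 4.312 m/s².
Stopping distance: v·t_r + v²/(2a) = 50 with t_r = 0.9 s and a = 4.312 m/s².
So v² + 7.762 v − 431.20 = 0.
Positive root: v = −a·t_r + √((a·t_r)² + 2a·d) = −3.881 + √(15.062 + 431.20) = 17.2439 m/s.
17.2439 m/s × 3.6 = 62.078 km/h.

Maximum speed ≈ 62 km/h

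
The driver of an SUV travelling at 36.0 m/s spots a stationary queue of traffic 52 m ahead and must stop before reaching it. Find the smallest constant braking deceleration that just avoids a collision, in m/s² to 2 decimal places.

Required deceleration ≈ 12.46 m/s²

v² = 2a·d ⇒ a = v²/(2d) = 36.0000² / (2 × 52.000) = 1296.000 / 104.000 = 12.4615 m/s².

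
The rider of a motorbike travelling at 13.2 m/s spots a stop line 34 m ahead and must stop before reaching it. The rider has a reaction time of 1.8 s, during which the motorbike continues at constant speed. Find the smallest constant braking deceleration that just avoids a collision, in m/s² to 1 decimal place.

Required deceleration ≈ 8.5 m/s²

Distance covered during reaction = 13.2000 × 1.8 = 23.760 m.
Distance available for braking: 34 − 23.760 = 10.240 m.
v² = 2a·d ⇒ a = v²/(2d) = 13.2000² / (2 × 10.240) = 174.240 / 20.480 = 8.5078 m/s².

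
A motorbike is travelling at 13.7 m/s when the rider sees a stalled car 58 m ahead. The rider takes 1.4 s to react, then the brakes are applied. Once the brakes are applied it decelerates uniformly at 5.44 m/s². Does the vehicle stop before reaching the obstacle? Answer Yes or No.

Reaction distance = 13.7000 × 1.4 = 19.180 m.
Braking distance = v²/(2a) = 187.690 / 10.880 = 17.251 m.
Total stopping distance = 19.180 + 17.251 = 36.431 m, vs 58 m available — it stops with 58 − 36.431 = 21.569 m to spare.

Yes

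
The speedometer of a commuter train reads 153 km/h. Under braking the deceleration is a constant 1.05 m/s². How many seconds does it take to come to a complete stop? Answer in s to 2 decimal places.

153 km/h ÷ 3.6 = 42.5000 m/s.
Braking time = v/a = 42.5000 / 1.050 = 40.476 s.

Braking time ≈ 40.48 s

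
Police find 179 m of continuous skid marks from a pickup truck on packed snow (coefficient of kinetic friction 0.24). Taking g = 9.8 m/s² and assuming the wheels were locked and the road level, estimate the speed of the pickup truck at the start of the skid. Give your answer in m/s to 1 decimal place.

Initial speed ≈ 29.0 m/s

Deceleration a = μg = 0.24 × 9.8 = 2.352 m/s².
v = √(2a·d) = √(2 × 2.352 × 179) = √842.016 = 29.0175 m/s.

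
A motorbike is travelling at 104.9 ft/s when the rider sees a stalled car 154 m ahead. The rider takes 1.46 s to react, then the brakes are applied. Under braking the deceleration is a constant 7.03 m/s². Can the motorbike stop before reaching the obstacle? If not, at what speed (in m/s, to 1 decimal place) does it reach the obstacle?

Yes — it stops about 34.6 m short of the obstacle, so it never reaches it

104.9 ft/s × 0.3048 = 31.9735 m/s.
Reaction distance = 31.9735 × 1.46 = 46.681 m.
Braking distance = v²/(2a) = 1022.305 / 14.060 = 72.710 m.
Total stopping distance = 46.681 + 72.710 = 119.391 m, vs 154 m available — it stops with 154 − 119.391 = 34.609 m to spare.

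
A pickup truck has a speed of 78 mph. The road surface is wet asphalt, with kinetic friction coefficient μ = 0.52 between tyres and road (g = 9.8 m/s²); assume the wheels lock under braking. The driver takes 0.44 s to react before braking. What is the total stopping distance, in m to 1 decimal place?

Total stopping distance ≈ 134.6 m

78 mph × 0.44704 = 34.8691 m/s.
a = μg = 0.52 × 9.8 = 5.096 m/s².
Reaction distance = v·t_r = 34.8691 × 0.44 = 15.342 m.
Braking distance = v²/(2a) = 34.8691² / (2 × 5.096) = 1215.854 / 10.192 = 119.295 m.
Total = 15.342 + 119.295 = 134.637 m.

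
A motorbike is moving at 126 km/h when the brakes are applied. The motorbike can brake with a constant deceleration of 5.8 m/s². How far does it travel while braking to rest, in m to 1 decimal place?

126 km/h ÷ 3.6 = 35.0000 m/s.
Braking distance = v²/(2a) = 35.0000² / (2 × 5.800) = 1225.000 / 11.600 = 105.603 m.

Braking distance ≈ 105.6 m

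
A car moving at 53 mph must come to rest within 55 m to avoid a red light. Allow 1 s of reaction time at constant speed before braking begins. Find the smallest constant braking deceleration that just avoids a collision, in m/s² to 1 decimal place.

53 mph × 0.44704 = 23.6931 m/s.
Distance covered during reaction = 23.6931 × 1 = 23.693 m.
Distance available for braking: 55 − 23.693 = 31.307 m.
v² = 2a·d ⇒ a = v²/(2d) = 23.6931² / (2 × 31.307) = 561.363 / 62.614 = 8.9655 m/s².

Required deceleration ≈ 9.0 m/s²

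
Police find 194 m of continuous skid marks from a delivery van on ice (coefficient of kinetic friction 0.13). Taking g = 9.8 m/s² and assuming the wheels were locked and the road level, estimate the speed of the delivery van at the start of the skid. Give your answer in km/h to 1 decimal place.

Initial speed ≈ 80.0 km/h

Deceleration a = μg = 0.13 × 9.8 = 1.274 m/s².
v = √(2a·d) = √(2 × 1.274 × 194) = √494.312 = 22.2331 m/s.
= 22.2331 × 3.6 = 80.039 km/h.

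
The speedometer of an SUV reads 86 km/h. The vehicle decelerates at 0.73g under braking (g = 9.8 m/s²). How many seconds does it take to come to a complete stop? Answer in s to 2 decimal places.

86 km/h ÷ 3.6 = 23.8889 m/s.
a = 0.73 × 9.8 = 7.154 m/s².
Braking time = v/a = 23.8889 / 7.154 = 3.339 s.

Braking time ≈ 3.34 s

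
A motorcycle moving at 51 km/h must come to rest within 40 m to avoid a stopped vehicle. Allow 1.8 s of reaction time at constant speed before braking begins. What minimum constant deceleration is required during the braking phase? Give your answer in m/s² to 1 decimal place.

51 km/h ÷ 3.6 = 14.1667 m/s.
Distance covered during reaction = 14.1667 × 1.8 = 25.500 m.
Distance available for braking: 40 − 25.500 = 14.500 m.
v² = 2a·d ⇒ a = v²/(2d) = 14.1667² / (2 × 14.500) = 200.695 / 29.000 = 6.9205 m/s².

Required deceleration ≈ 6.9 m/s²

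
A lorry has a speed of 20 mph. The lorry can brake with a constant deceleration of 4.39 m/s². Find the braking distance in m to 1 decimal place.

20 mph × 0.44704 = 8.9408 m/s.
Braking distance = v²/(2a) = 8.9408² / (2 × 4.390) = 79.938 / 8.780 = 9.105 m.

Braking distance ≈ 9.1 m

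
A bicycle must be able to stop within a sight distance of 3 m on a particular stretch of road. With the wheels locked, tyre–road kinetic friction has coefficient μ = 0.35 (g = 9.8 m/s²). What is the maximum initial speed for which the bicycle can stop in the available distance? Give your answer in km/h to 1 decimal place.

a = μg = 0.35 × 9.8 = 3.430 m/s².
v²/(2a) = d ⇒ v = √(2 × 3.430 × 3) = √20.58 = 4.5365 m/s.
4.5365 m/s × 3.6 = 16.331 km/h.

Maximum speed ≈ 16.3 km/h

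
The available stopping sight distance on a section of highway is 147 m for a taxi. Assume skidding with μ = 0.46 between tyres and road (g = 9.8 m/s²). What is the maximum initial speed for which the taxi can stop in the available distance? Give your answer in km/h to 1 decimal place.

a = μg = 0.46 × 9.8 = 4.508 m/s².
v²/(2a) = d ⇒ v = √(2 × 4.508 × 147) = √1325.35 = 36.4054 m/s.
36.4054 m/s × 3.6 = 131.059 km/h.

Maximum speed ≈ 131.1 km/h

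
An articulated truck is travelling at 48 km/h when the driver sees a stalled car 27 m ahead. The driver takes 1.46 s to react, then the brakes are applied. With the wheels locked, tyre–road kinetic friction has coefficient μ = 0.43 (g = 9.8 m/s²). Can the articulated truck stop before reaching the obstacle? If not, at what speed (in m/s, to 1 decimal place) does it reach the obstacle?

48 km/h ÷ 3.6 = 13.3333 m/s.
a = μg = 0.43 × 9.8 = 4.214 m/s².
Reaction distance = 13.3333 × 1.46 = 19.467 m.
Braking distance needed to stop: v²/(2a) = 177.777 / 8.428 = 21.094 m, so total needed = 19.467 + 21.094 = 40.561 m > 27 m — it cannot stop.
Distance remaining when braking begins: 27 − 19.467 = 7.533 m.
v² = v₀² − 2a·d = 177.777 − 2 × 4.214 × 7.533 = 114.289 m²/s².
v = √114.289 = 10.691 m/s.

No — it strikes the obstacle at 10.7 m/s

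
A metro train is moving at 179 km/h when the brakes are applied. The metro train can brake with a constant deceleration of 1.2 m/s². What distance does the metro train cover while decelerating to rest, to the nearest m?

Braking distance ≈ 1030 m

179 km/h ÷ 3.6 = 49.7222 m/s.
Braking distance = v²/(2a) = 49.7222² / (2 × 1.200) = 2472.297 / 2.400 = 1030.124 m.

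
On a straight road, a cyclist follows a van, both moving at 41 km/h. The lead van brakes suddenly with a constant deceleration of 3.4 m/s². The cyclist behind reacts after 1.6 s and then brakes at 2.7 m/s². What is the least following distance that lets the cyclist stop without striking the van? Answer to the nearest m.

Minimum gap ≈ 23 m

41 km/h ÷ 3.6 = 11.3889 m/s.
Leader travels v²/(2a_L) = 129.707 / 6.800 = 19.075 m before stopping.
Follower covers v·t_r = 11.3889 × 1.6 = 18.222 m while reacting, then v²/(2a_F) = 129.707 / 5.400 = 24.020 m while braking, for a total of 18.222 + 24.020 = 42.242 m.
Since a_F ≤ a_L and the follower starts braking later, the follower is never slower than the leader, so the closest approach is when both have stopped.
Minimum gap = 42.242 − 19.075 = 23.167 m.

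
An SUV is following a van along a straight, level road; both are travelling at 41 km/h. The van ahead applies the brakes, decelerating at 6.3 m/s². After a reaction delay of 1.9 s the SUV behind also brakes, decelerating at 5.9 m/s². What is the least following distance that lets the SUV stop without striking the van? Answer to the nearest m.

Minimum gap ≈ 22 m

41 km/h ÷ 3.6 = 11.3889 m/s.
Leader travels v²/(2a_L) = 129.707 / 12.600 = 10.294 m before stopping.
Follower covers v·t_r = 11.3889 × 1.9 = 21.639 m while reacting, then v²/(2a_F) = 129.707 / 11.800 = 10.992 m while braking, for a total of 21.639 + 10.992 = 32.631 m.
Since a_F ≤ a_L and the follower starts braking later, the follower is never slower than the leader, so the closest approach is when both have stopped.
Minimum gap = 32.631 − 10.294 = 22.337 m.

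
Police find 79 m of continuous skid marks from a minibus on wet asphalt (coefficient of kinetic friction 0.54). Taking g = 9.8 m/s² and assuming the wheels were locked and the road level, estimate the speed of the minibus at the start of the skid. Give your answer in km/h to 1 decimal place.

Deceleration a = μg = 0.54 × 9.8 = 5.292 m/s².
v = √(2a·d) = √(2 × 5.292 × 79) = √836.136 = 28.9160 m/s.
= 28.9160 × 3.6 = 104.098 km/h.

Initial speed ≈ 104.1 km/h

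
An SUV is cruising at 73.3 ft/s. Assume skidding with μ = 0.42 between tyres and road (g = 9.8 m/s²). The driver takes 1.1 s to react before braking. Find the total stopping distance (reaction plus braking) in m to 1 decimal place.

73.3 ft/s × 0.3048 = 22.3418 m/s.
a = μg = 0.42 × 9.8 = 4.116 m/s².
Reaction distance = v·t_r = 22.3418 × 1.1 = 24.576 m.
Braking distance = v²/(2a) = 22.3418² / (2 × 4.116) = 499.156 / 8.232 = 60.636 m.
Total = 24.576 + 60.636 = 85.212 m.

Total stopping distance ≈ 85.2 m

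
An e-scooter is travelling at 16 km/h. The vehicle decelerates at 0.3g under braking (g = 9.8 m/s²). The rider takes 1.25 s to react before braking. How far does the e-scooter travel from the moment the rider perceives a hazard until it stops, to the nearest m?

Total stopping distance ≈ 9 m

16 km/h ÷ 3.6 = 4.4444 m/s.
a = 0.3 × 9.8 = 2.940 m/s².
Reaction distance = v·t_r = 4.4444 × 1.25 = 5.556 m.
Braking distance = v²/(2a) = 4.4444² / (2 × 2.940) = 19.753 / 5.880 = 3.359 m.
Total = 5.556 + 3.359 = 8.915 m.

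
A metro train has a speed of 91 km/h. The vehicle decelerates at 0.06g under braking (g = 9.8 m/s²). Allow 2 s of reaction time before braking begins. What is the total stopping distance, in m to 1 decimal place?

91 km/h ÷ 3.6 = 25.2778 m/s.
a = 0.06 × 9.8 = 0.588 m/s².
Reaction distance = v·t_r = 25.2778 × 2 = 50.556 m.
Braking distance = v²/(2a) = 25.2778² / (2 × 0.588) = 638.967 / 1.176 = 543.339 m.
Total = 50.556 + 543.339 = 593.895 m.

Total stopping distance ≈ 593.9 m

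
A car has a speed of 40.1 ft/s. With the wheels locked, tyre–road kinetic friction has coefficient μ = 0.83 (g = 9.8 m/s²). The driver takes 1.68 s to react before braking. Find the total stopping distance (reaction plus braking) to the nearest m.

Total stopping distance ≈ 30 m

40.1 ft/s × 0.3048 = 12.2225 m/s.
a = μg = 0.83 × 9.8 = 8.134 m/s².
Reaction distance = v·t_r = 12.2225 × 1.68 = 20.534 m.
Braking distance = v²/(2a) = 12.2225² / (2 × 8.134) = 149.390 / 16.268 = 9.183 m.
Total = 20.534 + 9.183 = 29.717 m.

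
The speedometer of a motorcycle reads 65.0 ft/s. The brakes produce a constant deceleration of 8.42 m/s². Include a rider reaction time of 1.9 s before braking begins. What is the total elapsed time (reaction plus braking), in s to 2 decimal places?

65 ft/s × 0.3048 = 19.8120 m/s.
Braking time = v/a = 19.8120 / 8.420 = 2.353 s.
Total = 1.9 + 2.353 = 4.253 s.

Total time ≈ 4.25 s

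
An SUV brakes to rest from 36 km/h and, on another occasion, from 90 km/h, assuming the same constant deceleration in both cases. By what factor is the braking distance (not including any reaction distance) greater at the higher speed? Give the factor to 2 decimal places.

Factor ≈ 6.25

Braking distance d = v²/(2a), so with a fixed, d ∝ v².
Factor = (90/36)² = 2.5000² = 6.2500.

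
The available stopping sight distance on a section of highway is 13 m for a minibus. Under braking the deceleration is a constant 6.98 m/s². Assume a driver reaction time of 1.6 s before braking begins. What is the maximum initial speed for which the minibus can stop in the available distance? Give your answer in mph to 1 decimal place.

Maximum speed ≈ 14.2 mph

Stopping distance: v·t_r + v²/(2a) = 13 with t_r = 1.6 s and a = 6.980 m/s².
So v² + 22.336 v − 181.48 = 0.
Positive root: v = −a·t_r + √((a·t_r)² + 2a·d) = −11.168 + √(124.724 + 181.48) = 6.3307 m/s.
6.3307 m/s ÷ 0.44704 = 14.161 mph.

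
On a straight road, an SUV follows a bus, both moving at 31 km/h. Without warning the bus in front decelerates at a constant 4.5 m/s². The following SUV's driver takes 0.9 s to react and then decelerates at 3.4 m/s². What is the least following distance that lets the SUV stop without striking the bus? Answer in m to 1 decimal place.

Minimum gap ≈ 10.4 m

31 km/h ÷ 3.6 = 8.6111 m/s.
Leader travels v²/(2a_L) = 74.151 / 9.000 = 8.239 m before stopping.
Follower covers v·t_r = 8.6111 × 0.9 = 7.750 m while reacting, then v²/(2a_F) = 74.151 / 6.800 = 10.905 m while braking, for a total of 7.750 + 10.905 = 18.655 m.
Since a_F ≤ a_L and the follower starts braking later, the follower is never slower than the leader, so the closest approach is when both have stopped.
Minimum gap = 18.655 − 8.239 = 10.416 m.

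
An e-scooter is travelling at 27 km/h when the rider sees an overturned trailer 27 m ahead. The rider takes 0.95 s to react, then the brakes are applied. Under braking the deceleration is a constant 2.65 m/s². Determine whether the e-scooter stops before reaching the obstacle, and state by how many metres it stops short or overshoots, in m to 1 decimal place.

27 km/h ÷ 3.6 = 7.5000 m/s.
Reaction distance = 7.5000 × 0.95 = 7.125 m.
Braking distance = v²/(2a) = 56.250 / 5.300 = 10.613 m.
Total stopping distance = 7.125 + 10.613 = 17.738 m, vs 27 m available — it stops with 27 − 17.738 = 9.262 m to spare.

Yes — it stops 9.3 m short of the obstacle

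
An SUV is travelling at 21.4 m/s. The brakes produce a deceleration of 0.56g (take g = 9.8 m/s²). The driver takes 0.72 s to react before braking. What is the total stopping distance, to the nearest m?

a = 0.56 × 9.8 = 5.488 m/s².
Reaction distance = v·t_r = 21.4000 × 0.72 = 15.408 m.
Braking distance = v²/(2a) = 21.4000² / (2 × 5.488) = 457.960 / 10.976 = 41.724 m.
Total = 15.408 + 41.724 = 57.132 m.

Total stopping distance ≈ 57 m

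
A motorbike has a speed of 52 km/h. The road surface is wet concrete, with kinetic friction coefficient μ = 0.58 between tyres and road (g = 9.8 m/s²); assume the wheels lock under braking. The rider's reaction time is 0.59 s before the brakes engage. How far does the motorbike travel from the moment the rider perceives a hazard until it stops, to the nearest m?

52 km/h ÷ 3.6 = 14.4444 m/s.
a = μg = 0.58 × 9.8 = 5.684 m/s².
Reaction distance = v·t_r = 14.4444 × 0.59 = 8.522 m.
Braking distance = v²/(2a) = 14.4444² / (2 × 5.684) = 208.641 / 11.368 = 18.353 m.
Total = 8.522 + 18.353 = 26.875 m.

Total stopping distance ≈ 27 m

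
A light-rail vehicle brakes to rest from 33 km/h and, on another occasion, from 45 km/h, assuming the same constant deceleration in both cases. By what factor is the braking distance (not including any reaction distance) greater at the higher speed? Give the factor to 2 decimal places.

Factor ≈ 1.86

Braking distance d = v²/(2a), so with a fixed, d ∝ v².
Factor = (45/33)² = 1.3636² = 1.8594.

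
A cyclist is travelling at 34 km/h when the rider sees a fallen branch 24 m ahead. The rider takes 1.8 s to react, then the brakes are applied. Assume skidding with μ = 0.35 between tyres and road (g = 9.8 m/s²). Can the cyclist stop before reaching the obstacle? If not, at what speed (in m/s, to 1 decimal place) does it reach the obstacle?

No — it strikes the obstacle at 6.4 m/s

34 km/h ÷ 3.6 = 9.4444 m/s.
a = μg = 0.35 × 9.8 = 3.430 m/s².
Reaction distance = 9.4444 × 1.8 = 17.000 m.
Braking distance needed to stop: v²/(2a) = 89.197 / 6.860 = 13.002 m, so total needed = 17.000 + 13.002 = 30.002 m > 24 m — it cannot stop.
Distance remaining when braking begins: 24 − 17.000 = 7.000 m.
v² = v₀² − 2a·d = 89.197 − 2 × 3.430 × 7.000 = 41.177 m²/s².
v = √41.177 = 6.417 m/s.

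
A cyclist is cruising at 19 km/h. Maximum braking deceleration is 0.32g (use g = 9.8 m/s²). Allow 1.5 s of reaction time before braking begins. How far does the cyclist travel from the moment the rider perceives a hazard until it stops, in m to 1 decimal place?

19 km/h ÷ 3.6 = 5.2778 m/s.
a = 0.32 × 9.8 = 3.136 m/s².
Reaction distance = v·t_r = 5.2778 × 1.5 = 7.917 m.
Braking distance = v²/(2a) = 5.2778² / (2 × 3.136) = 27.855 / 6.272 = 4.441 m.
Total = 7.917 + 4.441 = 12.358 m.

Total stopping distance ≈ 12.4 m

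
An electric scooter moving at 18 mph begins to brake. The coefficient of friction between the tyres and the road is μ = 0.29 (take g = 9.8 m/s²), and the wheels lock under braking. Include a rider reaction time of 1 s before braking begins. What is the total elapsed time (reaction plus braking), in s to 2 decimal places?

18 mph × 0.44704 = 8.0467 m/s.
a = μg = 0.29 × 9.8 = 2.842 m/s².
Braking time = v/a = 8.0467 / 2.842 = 2.831 s.
Total = 1 + 2.831 = 3.831 s.

Total time ≈ 3.83 s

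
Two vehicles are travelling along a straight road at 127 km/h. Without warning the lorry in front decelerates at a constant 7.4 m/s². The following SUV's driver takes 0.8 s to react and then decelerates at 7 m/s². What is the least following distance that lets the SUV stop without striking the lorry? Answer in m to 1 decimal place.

Minimum gap ≈ 33.0 m

127 km/h ÷ 3.6 = 35.2778 m/s.
Leader travels v²/(2a_L) = 1244.523 / 14.800 = 84.089 m before stopping.
Follower covers v·t_r = 35.2778 × 0.8 = 28.222 m while reacting, then v²/(2a_F) = 1244.523 / 14.000 = 88.894 m while braking, for a total of 28.222 + 88.894 = 117.116 m.
Since a_F ≤ a_L and the follower starts braking later, the follower is never slower than the leader, so the closest approach is when both have stopped.
Minimum gap = 117.116 − 84.089 = 33.027 m.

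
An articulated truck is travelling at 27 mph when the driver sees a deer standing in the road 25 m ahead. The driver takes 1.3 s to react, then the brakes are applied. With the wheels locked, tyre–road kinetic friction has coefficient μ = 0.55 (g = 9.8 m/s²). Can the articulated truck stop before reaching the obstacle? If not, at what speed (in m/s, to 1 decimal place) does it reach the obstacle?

27 mph × 0.44704 = 12.0701 m/s.
a = μg = 0.55 × 9.8 = 5.390 m/s².
Reaction distance = 12.0701 × 1.3 = 15.691 m.
Braking distance needed to stop: v²/(2a) = 145.687 / 10.780 = 13.515 m, so total needed = 15.691 + 13.515 = 29.206 m > 25 m — it cannot stop.
Distance remaining when braking begins: 25 − 15.691 = 9.309 m.
v² = v₀² − 2a·d = 145.687 − 2 × 5.390 × 9.309 = 45.336 m²/s².
v = √45.336 = 6.733 m/s.

No — it strikes the obstacle at 6.7 m/s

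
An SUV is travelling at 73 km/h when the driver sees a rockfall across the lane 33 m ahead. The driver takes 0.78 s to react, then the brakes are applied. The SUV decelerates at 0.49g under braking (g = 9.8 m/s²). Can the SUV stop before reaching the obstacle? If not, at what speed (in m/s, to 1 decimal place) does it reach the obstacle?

No — it strikes the obstacle at 15.7 m/s

73 km/h ÷ 3.6 = 20.2778 m/s.
a = 0.49 × 9.8 = 4.802 m/s².
Reaction distance = 20.2778 × 0.78 = 15.817 m.
Braking distance needed to stop: v²/(2a) = 411.189 / 9.604 = 42.814 m, so total needed = 15.817 + 42.814 = 58.631 m > 33 m — it cannot stop.
Distance remaining when braking begins: 33 − 15.817 = 17.183 m.
v² = v₀² − 2a·d = 411.189 − 2 × 4.802 × 17.183 = 246.163 m²/s².
v = √246.163 = 15.690 m/s.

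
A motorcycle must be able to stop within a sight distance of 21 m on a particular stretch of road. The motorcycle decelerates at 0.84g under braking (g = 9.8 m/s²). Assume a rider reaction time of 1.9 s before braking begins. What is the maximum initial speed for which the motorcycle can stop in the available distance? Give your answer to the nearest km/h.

a = 0.84 × 9.8 = 8.232 m/s².
Stopping distance: v·t_r + v²/(2a) = 21 with t_r = 1.9 s and a = 8.232 m/s².
So v² + 31.282 v − 345.74 = 0.
Positive root: v = −a·t_r + √((a·t_r)² + 2a·d) = −15.641 + √(244.641 + 345.74) = 8.6568 m/s.
8.6568 m/s × 3.6 = 31.164 km/h.

Maximum speed ≈ 31 km/h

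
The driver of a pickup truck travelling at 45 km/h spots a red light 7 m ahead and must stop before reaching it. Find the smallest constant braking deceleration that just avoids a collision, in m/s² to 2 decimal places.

45 km/h ÷ 3.6 = 12.5000 m/s.
v² = 2a·d ⇒ a = v²/(2d) = 12.5000² / (2 × 7.000) = 156.250 / 14.000 = 11.1607 m/s².

Required deceleration ≈ 11.16 m/s²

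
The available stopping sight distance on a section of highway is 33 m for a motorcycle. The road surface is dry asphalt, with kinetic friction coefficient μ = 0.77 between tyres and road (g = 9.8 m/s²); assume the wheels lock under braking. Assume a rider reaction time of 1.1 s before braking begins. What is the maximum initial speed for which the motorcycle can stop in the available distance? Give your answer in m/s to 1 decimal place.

a = μg = 0.77 × 9.8 = 7.546 m/s².
Stopping distance: v·t_r + v²/(2a) = 33 with t_r = 1.1 s and a = 7.546 m/s².
So v² + 16.601 v − 498.04 = 0.
Positive root: v = −a·t_r + √((a·t_r)² + 2a·d) = −8.301 + √(68.907 + 498.04) = 15.5096 m/s.

Maximum speed ≈ 15.5 m/s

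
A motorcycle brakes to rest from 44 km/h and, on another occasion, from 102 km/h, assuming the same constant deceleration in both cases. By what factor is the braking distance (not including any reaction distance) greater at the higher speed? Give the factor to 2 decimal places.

Braking distance d = v²/(2a), so with a fixed, d ∝ v².
Factor = (102/44)² = 2.3182² = 5.3741.

Factor ≈ 5.37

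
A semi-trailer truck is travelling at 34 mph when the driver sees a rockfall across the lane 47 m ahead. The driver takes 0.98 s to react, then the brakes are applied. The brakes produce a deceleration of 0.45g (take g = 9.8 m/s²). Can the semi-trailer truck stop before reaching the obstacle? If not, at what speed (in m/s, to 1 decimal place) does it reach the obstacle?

34 mph × 0.44704 = 15.1994 m/s.
a = 0.45 × 9.8 = 4.410 m/s².
Reaction distance = 15.1994 × 0.98 = 14.895 m.
Braking distance = v²/(2a) = 231.022 / 8.820 = 26.193 m.
Total stopping distance = 14.895 + 26.193 = 41.088 m, vs 47 m available — it stops with 47 − 41.088 = 5.912 m to spare.

Yes — it stops about 5.9 m short of the obstacle, so it never reaches it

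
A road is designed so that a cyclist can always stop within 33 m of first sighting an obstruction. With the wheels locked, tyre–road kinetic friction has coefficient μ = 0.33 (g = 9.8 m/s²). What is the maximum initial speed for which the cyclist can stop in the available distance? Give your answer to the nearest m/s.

a = μg = 0.33 × 9.8 = 3.234 m/s².
v²/(2a) = d ⇒ v = √(2 × 3.234 × 33) = √213.44 = 14.6096 m/s.

Maximum speed ≈ 15 m/s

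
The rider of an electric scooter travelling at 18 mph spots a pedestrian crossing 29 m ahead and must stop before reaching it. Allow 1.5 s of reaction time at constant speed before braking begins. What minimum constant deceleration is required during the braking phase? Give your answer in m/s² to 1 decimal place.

18 mph × 0.44704 = 8.0467 m/s.
Distance covered during reaction = 8.0467 × 1.5 = 12.070 m.
Distance available for braking: 29 − 12.070 = 16.930 m.
v² = 2a·d ⇒ a = v²/(2d) = 8.0467² / (2 × 16.930) = 64.749 / 33.860 = 1.9123 m/s².

Required deceleration ≈ 1.9 m/s²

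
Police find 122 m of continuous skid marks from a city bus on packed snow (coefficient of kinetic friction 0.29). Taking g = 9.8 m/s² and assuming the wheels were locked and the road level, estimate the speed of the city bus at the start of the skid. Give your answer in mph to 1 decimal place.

Deceleration a = μg = 0.29 × 9.8 = 2.842 m/s².
v = √(2a·d) = √(2 × 2.842 × 122) = √693.448 = 26.3334 m/s.
= 26.3334 ÷ 0.44704 = 58.906 mph.

Initial speed ≈ 58.9 mph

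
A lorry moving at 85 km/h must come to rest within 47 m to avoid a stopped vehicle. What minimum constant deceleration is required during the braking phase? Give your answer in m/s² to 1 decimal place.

85 km/h ÷ 3.6 = 23.6111 m/s.
v² = 2a·d ⇒ a = v²/(2d) = 23.6111² / (2 × 47.000) = 557.484 / 94.000 = 5.9307 m/s².

Required deceleration ≈ 5.9 m/s²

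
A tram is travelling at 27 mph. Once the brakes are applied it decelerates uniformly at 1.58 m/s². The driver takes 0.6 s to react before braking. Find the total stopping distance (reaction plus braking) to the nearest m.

27 mph × 0.44704 = 12.0701 m/s.
Reaction distance = v·t_r = 12.0701 × 0.6 = 7.242 m.
Braking distance = v²/(2a) = 12.0701² / (2 × 1.580) = 145.687 / 3.160 = 46.103 m.
Total = 7.242 + 46.103 = 53.345 m.

Total stopping distance ≈ 53 m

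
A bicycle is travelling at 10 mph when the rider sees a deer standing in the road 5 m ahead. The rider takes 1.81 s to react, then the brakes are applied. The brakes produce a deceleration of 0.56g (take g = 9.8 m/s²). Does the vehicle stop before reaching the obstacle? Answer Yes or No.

No

10 mph × 0.44704 = 4.4704 m/s.
a = 0.56 × 9.8 = 5.488 m/s².
Reaction distance = 4.4704 × 1.81 = 8.091 m.
Braking distance = v²/(2a) = 19.984 / 10.976 = 1.821 m.
Total stopping distance = 8.091 + 1.821 = 9.912 m, vs 5 m available — it cannot stop in time and overshoots by 9.912 − 5 = 4.912 m.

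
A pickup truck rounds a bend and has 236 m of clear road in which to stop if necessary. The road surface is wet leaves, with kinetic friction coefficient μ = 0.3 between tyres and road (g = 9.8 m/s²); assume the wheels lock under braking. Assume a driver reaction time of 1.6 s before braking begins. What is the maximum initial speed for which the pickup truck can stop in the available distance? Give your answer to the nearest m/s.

a = μg = 0.3 × 9.8 = 2.940 m/s².
Stopping distance: v·t_r + v²/(2a) = 236 with t_r = 1.6 s and a = 2.940 m/s².
So v² + 9.408 v − 1387.68 = 0.
Positive root: v = −a·t_r + √((a·t_r)² + 2a·d) = −4.704 + √(22.128 + 1387.68) = 32.8434 m/s.

Maximum speed ≈ 33 m/s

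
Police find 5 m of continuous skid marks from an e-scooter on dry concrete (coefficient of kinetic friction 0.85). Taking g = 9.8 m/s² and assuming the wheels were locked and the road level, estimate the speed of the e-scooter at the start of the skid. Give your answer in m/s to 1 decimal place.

Deceleration a = μg = 0.85 × 9.8 = 8.330 m/s².
v = √(2a·d) = √(2 × 8.330 × 5) = √83.300 = 9.1269 m/s.

Initial speed ≈ 9.1 m/s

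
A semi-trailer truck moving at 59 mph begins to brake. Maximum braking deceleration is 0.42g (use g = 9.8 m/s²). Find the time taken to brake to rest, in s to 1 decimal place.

59 mph × 0.44704 = 26.3754 m/s.
a = 0.42 × 9.8 = 4.116 m/s².
Braking time = v/a = 26.3754 / 4.116 = 6.408 s.

Braking time ≈ 6.4 s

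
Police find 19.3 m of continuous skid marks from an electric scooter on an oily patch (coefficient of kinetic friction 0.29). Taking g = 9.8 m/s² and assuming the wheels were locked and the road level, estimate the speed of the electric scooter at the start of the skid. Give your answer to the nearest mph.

Deceleration a = μg = 0.29 × 9.8 = 2.842 m/s².
v = √(2a·d) = √(2 × 2.842 × 19.3) = √109.701 = 10.4738 m/s.
= 10.4738 ÷ 0.44704 = 23.429 mph.

Initial speed ≈ 23 mph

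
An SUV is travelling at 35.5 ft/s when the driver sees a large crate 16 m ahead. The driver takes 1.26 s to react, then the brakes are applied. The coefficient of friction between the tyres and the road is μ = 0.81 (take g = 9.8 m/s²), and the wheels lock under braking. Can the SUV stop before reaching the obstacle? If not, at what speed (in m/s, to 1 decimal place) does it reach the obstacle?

35.5 ft/s × 0.3048 = 10.8204 m/s.
a = μg = 0.81 × 9.8 = 7.938 m/s².
Reaction distance = 10.8204 × 1.26 = 13.634 m.
Braking distance needed to stop: v²/(2a) = 117.081 / 15.876 = 7.375 m, so total needed = 13.634 + 7.375 = 21.009 m > 16 m — it cannot stop.
Distance remaining when braking begins: 16 − 13.634 = 2.366 m.
v² = v₀² − 2a·d = 117.081 − 2 × 7.938 × 2.366 = 79.518 m²/s².
v = √79.518 = 8.917 m/s.

No — it strikes the obstacle at 8.9 m/s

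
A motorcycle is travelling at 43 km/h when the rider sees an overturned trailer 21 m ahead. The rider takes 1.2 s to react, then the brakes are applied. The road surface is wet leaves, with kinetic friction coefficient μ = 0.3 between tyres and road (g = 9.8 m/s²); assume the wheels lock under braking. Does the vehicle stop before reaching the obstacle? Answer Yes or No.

43 km/h ÷ 3.6 = 11.9444 m/s.
a = μg = 0.3 × 9.8 = 2.940 m/s².
Reaction distance = 11.9444 × 1.2 = 14.333 m.
Braking distance = v²/(2a) = 142.669 / 5.880 = 24.263 m.
Total stopping distance = 14.333 + 24.263 = 38.596 m, vs 21 m available — it cannot stop in time and overshoots by 38.596 − 21 = 17.596 m.

No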